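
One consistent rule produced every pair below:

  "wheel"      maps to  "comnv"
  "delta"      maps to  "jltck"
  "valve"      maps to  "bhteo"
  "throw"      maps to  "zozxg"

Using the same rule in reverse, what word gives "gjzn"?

acre

In wheel: w→c is +6, h→o is +7, e→m is +8, e→n is +9 — the shift increases by 1 each position. The shift increases by 1 at each position, starting from +6: 6, 7, 8, ….
Decoding gjzn: g−6=a, j−7=c, z−8=r, n−9=e.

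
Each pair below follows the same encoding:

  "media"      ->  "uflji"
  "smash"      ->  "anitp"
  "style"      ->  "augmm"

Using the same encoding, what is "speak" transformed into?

A repeating key of period 2 is used — shifts +8, +1 over and over.
For speak: s+8=a, p+1=q, e+8=m, a+1=b, k+8=s.

aqmbs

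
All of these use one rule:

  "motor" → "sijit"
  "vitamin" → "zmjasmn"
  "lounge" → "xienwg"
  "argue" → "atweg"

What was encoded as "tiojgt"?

roster

This is an affine cipher: with a=0,…,z=25, each position x becomes (21x+0) mod 26.
Undoing it on tiojgt: t(19)→5·(19−0)≡17=r; i(8)→5·(8−0)≡14=o; o(14)→5·(14−0)≡18=s; j(9)→5·(9−0)≡19=t; g(6)→5·(6−0)≡4=e; t(19)→5·(19−0)≡17=r (all mod 26).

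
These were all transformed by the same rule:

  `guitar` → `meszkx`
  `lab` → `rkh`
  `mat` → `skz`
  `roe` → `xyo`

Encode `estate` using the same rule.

oyzkzo

The shift depends on letter class: consonant g→m is +6, but vowel u→e is +10. Two shifts are in play — +10 for a/e/i/o/u, +6 for every other letter.
On estate: e(vowel)+10=o, s(cons)+6=y, t(cons)+6=z, a(vowel)+10=k, t(cons)+6=z, e(vowel)+10=o.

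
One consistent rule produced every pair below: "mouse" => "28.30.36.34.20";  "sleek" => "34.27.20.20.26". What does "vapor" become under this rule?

37.16.31.30.33

m is letter #13 and maps to 28: an offset of 15. The number is (letter's place in the alphabet, a=1) + 15.
Applying it to vapor: v=22→37, a=1→16, p=16→31, o=15→30, r=18→33.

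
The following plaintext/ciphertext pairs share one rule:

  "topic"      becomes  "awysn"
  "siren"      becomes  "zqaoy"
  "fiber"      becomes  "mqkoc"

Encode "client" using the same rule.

In topic: t→a is +7, o→w is +8, p→y is +9, i→s is +10 — the shift increases by 1 each position. Letter i (0-indexed) is shifted by i+7, so successive shifts are 7, 8, 9, ….
On client: c+7=j, l+8=t, i+9=r, e+10=o, n+11=y, t+12=f.

jtroyf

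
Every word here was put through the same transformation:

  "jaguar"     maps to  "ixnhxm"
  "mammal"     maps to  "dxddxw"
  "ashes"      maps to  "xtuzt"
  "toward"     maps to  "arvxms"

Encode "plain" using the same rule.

This is an affine cipher: with a=0,…,z=25, each position x becomes (7x+23) mod 26.
For plain: p(15)→7·15+23≡24=y; l(11)→7·11+23≡22=w; a(0)→7·0+23≡23=x; i(8)→7·8+23≡1=b; n(13)→7·13+23≡10=k (all mod 26).

ywxbk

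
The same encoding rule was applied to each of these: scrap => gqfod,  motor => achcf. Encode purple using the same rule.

difdzs

Compare letters: s→g is +14, c→q is +14, r→f is +14 — a constant shift. Each letter is shifted forward by 14 in the alphabet (a Caesar shift of +14).
Applying it to purple: p+14=d, u+14=i, r+14=f, p+14=d, l+14=z, e+14=s.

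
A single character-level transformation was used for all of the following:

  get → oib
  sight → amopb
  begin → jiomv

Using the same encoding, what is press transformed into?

The shift depends on letter class: consonant g→o is +8, but vowel e→i is +4. The rule splits by letter class: vowels +4, consonants +8.
On press: p(cons)+8=x, r(cons)+8=z, e(vowel)+4=i, s(cons)+8=a, s(cons)+8=a.

xziaa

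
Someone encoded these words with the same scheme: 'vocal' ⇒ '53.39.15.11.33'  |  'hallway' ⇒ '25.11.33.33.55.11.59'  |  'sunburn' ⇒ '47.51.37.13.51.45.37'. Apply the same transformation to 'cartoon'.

15.11.45.49.39.39.37

With a=1..z=26, the number is 2·pos + 9.
For cartoon: c=3→15, a=1→11, r=18→45, t=20→49, o=15→39, o=15→39, n=14→37.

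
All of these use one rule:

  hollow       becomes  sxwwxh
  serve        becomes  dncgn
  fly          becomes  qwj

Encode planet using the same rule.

awjyne

The shift depends on letter class: consonant h→s is +11, but vowel o→x is +9. Two shifts are in play — +9 for a/e/i/o/u, +11 for every other letter.
Applying it to planet: p(cons)+11=a, l(cons)+11=w, a(vowel)+9=j, n(cons)+11=y, e(vowel)+9=n, t(cons)+11=e.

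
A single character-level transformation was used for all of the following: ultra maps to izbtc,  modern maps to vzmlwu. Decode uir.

The word is reversed, then every letter is shifted forward by 8.
Undoing it on uir: shift back: u−8=m, i−8=a, r−8=j → maj; then reverse → jam.

jam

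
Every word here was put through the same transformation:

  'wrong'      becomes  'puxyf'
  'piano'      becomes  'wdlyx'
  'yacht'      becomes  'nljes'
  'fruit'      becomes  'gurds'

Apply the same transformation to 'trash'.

w(22)→p(15) and r(17)→u(20) fit y≡25x+11 (mod 26); the inverse of 25 mod 26 is 25. Each letter's alphabet position (a=0..z=25) is mapped through 25·x+11 mod 26 — an affine cipher.
Applying it to trash: t(19)→25·19+11≡18=s; r(17)→25·17+11≡20=u; a(0)→25·0+11≡11=l; s(18)→25·18+11≡19=t; h(7)→25·7+11≡4=e (all mod 26).

sulte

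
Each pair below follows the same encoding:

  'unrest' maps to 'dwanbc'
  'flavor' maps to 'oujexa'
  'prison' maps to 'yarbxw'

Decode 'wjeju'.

naval

Compare letters: u→d is +9, n→w is +9, r→a is +9 — a constant shift. It's a constant shift of +9 (ROT9).
Reversing it on wjeju: w−9=n, j−9=a, e−9=v, j−9=a, u−9=l.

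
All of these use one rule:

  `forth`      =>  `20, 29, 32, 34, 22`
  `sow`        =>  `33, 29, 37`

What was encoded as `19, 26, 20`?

elf

f is letter #6 and maps to 20: an offset of 14. The number is (letter's place in the alphabet, a=1) + 14.
Decoding 19, 26, 20: 19→(19−14)÷1=5=e, 26→(26−14)÷1=12=l, 20→(20−14)÷1=6=f.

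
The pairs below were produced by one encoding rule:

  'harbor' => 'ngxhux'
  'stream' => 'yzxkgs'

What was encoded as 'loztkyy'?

fitness

Compare letters: h→n is +6, a→g is +6, r→x is +6 — a constant shift. This is a Caesar cipher with shift 6.
Decoding loztkyy: l−6=f, o−6=i, z−6=t, t−6=n, k−6=e, y−6=s, y−6=s.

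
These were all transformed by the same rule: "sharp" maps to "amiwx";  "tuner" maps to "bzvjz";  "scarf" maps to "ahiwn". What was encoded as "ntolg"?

foggy

Shifts by position in sharp: pos 0: s→a (+8), pos 1: h→m (+5), pos 2: a→i (+8), pos 3: r→w (+5) — repeating every 2. The shifts repeat in a cycle of length 2: positions 0,1,… shift by +8, +5, then the pattern repeats.
Decoding ntolg: n−8=f, t−5=o, o−8=g, l−5=g, g−8=y.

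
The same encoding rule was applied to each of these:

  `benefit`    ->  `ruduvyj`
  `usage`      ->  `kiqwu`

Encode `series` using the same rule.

This is a Caesar cipher with shift 16.
For series: s+16=i, e+16=u, r+16=h, i+16=y, e+16=u, s+16=i.

iuhyui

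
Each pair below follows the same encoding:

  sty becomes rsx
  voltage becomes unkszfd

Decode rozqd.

spare

Every letter moves 25 places later in the alphabet, wrapping around z→a.
Undoing it on rozqd: r−25=s, o−25=p, z−25=a, q−25=r, d−25=e.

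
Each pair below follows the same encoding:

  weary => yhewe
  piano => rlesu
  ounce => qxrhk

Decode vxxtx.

Letter i (0-indexed) is shifted by i+2, so successive shifts are 2, 3, 4, ….
Decoding vxxtx: v−2=t, x−3=u, x−4=t, t−5=o, x−6=r.

tutor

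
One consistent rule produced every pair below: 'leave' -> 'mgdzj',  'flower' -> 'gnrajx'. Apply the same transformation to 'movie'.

nqymj

In leave: l→m is +1, e→g is +2, a→d is +3, v→z is +4 — the shift increases by 1 each position. The shift increases by 1 at each position, starting from +1: 1, 2, 3, ….
Applying it to movie: m+1=n, o+2=q, v+3=y, i+4=m, e+5=j.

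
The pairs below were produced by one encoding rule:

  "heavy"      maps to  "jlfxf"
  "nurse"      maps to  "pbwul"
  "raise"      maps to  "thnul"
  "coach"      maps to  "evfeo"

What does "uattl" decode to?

A repeating key of period 3 is used — shifts +2, +7, +5 over and over.
Reversing it on uattl: u−2=s, a−7=t, t−5=o, t−2=r, l−7=e.

store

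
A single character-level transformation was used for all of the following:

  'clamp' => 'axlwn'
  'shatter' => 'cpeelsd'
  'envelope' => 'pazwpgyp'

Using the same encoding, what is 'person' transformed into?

The output letters match the input read backwards, each shifted +11: clamp reversed is pmalc. The word is reversed, then every letter is shifted forward by 11.
On person: reverse → nosrep; then shift: n+11=y, o+11=z, s+11=d, r+11=c, e+11=p, p+11=a.

yzdcpa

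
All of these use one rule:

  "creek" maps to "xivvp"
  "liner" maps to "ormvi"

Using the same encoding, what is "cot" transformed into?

xlg

Each letter is replaced by its mirror in the alphabet: a↔z, b↔y, c↔x, and so on (the Atbash cipher).
On cot: c↔x, o↔l, t↔g.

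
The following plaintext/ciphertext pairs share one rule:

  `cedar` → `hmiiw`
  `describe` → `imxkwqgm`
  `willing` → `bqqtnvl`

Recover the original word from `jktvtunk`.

economic

A repeating key of period 2 is used — shifts +5, +8 over and over.
Undoing it on jktvtunk: j−5=e, k−8=c, t−5=o, v−8=n, t−5=o, u−8=m, n−5=i, k−8=c.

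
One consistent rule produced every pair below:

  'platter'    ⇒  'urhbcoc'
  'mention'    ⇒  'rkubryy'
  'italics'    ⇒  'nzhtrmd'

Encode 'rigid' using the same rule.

wonqm

In platter: p→u is +5, l→r is +6, a→h is +7, t→b is +8 — the shift increases by 1 each position. Each letter shifts forward by (position + 5), i.e. 5, 6, 7, … — the shift grows by one for each successive letter.
Applying it to rigid: r+5=w, i+6=o, g+7=n, i+8=q, d+9=m.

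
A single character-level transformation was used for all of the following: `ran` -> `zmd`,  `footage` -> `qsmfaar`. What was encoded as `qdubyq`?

The output letters match the input read backwards, each shifted +12: ran reversed is nar. Two steps: reverse the string, then apply a Caesar shift of +12.
Undoing it on qdubyq: shift back: q−12=e, d−12=r, u−12=i, b−12=p, y−12=m, q−12=e → eripme; then reverse → empire.

empire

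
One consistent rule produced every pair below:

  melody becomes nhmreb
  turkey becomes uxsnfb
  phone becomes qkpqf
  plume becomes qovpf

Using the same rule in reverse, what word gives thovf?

sense

Shifts by position in melody: pos 0: m→n (+1), pos 1: e→h (+3), pos 2: l→m (+1), pos 3: o→r (+3) — repeating every 2. It's a Vigenère-style cipher with numeric key [1,3]: position i shifts by key[i mod 2].
Reversing it on thovf: t−1=s, h−3=e, o−1=n, v−3=s, f−1=e.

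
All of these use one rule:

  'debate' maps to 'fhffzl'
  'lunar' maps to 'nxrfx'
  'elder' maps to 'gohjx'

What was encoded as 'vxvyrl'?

turtle

In debate: d→f is +2, e→h is +3, b→f is +4, a→f is +5 — the shift increases by 1 each position. The shift increases by 1 at each position, starting from +2: 2, 3, 4, ….
Undoing it on vxvyrl: v−2=t, x−3=u, v−4=r, y−5=t, r−6=l, l−7=e.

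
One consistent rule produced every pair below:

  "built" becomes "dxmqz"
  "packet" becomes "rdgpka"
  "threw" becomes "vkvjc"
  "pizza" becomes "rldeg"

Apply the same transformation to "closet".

In built: b→d is +2, u→x is +3, i→m is +4, l→q is +5 — the shift increases by 1 each position. The shift increases by 1 at each position, starting from +2: 2, 3, 4, ….
For closet: c+2=e, l+3=o, o+4=s, s+5=x, e+6=k, t+7=a.

eosxka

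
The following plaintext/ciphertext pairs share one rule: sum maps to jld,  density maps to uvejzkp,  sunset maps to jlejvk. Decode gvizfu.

Compare letters: s→j is +17, u→l is +17, m→d is +17 — a constant shift. Each letter is shifted forward by 17 in the alphabet (a Caesar shift of +17).
Reversing it on gvizfu: g−17=p, v−17=e, i−17=r, z−17=i, f−17=o, u−17=d.

period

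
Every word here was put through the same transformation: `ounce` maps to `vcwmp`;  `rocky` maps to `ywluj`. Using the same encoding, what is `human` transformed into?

In ounce: o→v is +7, u→c is +8, n→w is +9, c→m is +10 — the shift increases by 1 each position. Each letter shifts forward by (position + 7), i.e. 7, 8, 9, … — the shift grows by one for each successive letter.
On human: h+7=o, u+8=c, m+9=v, a+10=k, n+11=y.

ocvky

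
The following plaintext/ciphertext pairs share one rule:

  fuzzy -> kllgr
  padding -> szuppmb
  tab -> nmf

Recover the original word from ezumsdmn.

bargains

The output letters match the input read backwards, each shifted +12: fuzzy reversed is yzzuf. Two steps: reverse the string, then apply a Caesar shift of +12.
Decoding ezumsdmn: shift back: e−12=s, z−12=n, u−12=i, m−12=a, s−12=g, d−12=r, m−12=a, n−12=b → sniagrab; then reverse → bargains.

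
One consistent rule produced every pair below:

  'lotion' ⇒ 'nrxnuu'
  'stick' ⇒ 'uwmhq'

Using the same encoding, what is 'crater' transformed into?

eueyky

In lotion: l→n is +2, o→r is +3, t→x is +4, i→n is +5 — the shift increases by 1 each position. Each letter shifts forward by (position + 2), i.e. 2, 3, 4, … — the shift grows by one for each successive letter.
Applying it to crater: c+2=e, r+3=u, a+4=e, t+5=y, e+6=k, r+7=y.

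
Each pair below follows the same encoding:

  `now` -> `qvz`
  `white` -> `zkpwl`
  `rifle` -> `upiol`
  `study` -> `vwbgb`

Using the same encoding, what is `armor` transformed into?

hupvu

Vowels shift forward by 7 and consonants shift forward by 3.
For armor: a(vowel)+7=h, r(cons)+3=u, m(cons)+3=p, o(vowel)+7=v, r(cons)+3=u.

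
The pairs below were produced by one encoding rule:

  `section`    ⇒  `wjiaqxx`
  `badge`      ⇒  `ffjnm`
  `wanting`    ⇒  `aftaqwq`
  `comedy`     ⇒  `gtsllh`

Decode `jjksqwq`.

In section: s→w is +4, e→j is +5, c→i is +6, t→a is +7 — the shift increases by 1 each position. Letter i (0-indexed) is shifted by i+4, so successive shifts are 4, 5, 6, ….
Undoing it on jjksqwq: j−4=f, j−5=e, k−6=e, s−7=l, q−8=i, w−9=n, q−10=g.

feeling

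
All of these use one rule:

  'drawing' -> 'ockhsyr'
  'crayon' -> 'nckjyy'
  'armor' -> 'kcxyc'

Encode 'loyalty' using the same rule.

The shift depends on letter class: consonant d→o is +11, but vowel a→k is +10. The rule splits by letter class: vowels +10, consonants +11.
For loyalty: l(cons)+11=w, o(vowel)+10=y, y(cons)+11=j, a(vowel)+10=k, l(cons)+11=w, t(cons)+11=e, y(cons)+11=j.

wyjkwej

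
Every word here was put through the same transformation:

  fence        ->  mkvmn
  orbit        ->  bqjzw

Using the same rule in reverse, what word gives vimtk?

clean

The output letters match the input read backwards, each shifted +8: fence reversed is ecnef. Read the word backwards and shift each letter +8.
Undoing it on vimtk: shift back: v−8=n, i−8=a, m−8=e, t−8=l, k−8=c → naelc; then reverse → clean.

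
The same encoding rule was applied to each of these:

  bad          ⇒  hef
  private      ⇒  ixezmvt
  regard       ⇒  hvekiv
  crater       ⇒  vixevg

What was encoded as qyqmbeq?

Two steps: reverse the string, then apply a Caesar shift of +4.
Reversing it on qyqmbeq: shift back: q−4=m, y−4=u, q−4=m, m−4=i, b−4=x, e−4=a, q−4=m → mumixam; then reverse → maximum.

maximum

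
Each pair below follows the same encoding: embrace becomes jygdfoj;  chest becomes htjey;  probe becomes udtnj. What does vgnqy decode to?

Shifts by position in embrace: pos 0: e→j (+5), pos 1: m→y (+12), pos 2: b→g (+5), pos 3: r→d (+12) — repeating every 2. A repeating key of period 2 is used — shifts +5, +12 over and over.
Undoing it on vgnqy: v−5=q, g−12=u, n−5=i, q−12=e, y−5=t.

quiet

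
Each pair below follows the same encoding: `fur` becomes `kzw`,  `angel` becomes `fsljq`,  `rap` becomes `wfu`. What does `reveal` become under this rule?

This is a Caesar cipher with shift 5.
For reveal: r+5=w, e+5=j, v+5=a, e+5=j, a+5=f, l+5=q.

wjajfq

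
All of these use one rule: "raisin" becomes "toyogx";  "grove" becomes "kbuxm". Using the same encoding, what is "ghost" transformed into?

The output letters match the input read backwards, each shifted +6: raisin reversed is nisiar. The word is reversed, then every letter is shifted forward by 6.
For ghost: reverse → tsohg; then shift: t+6=z, s+6=y, o+6=u, h+6=n, g+6=m.

zyunm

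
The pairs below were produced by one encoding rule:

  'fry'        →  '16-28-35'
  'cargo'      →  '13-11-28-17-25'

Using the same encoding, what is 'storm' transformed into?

29-30-25-28-23

The number is (letter's place in the alphabet, a=1) + 10.
On storm: s=19→29, t=20→30, o=15→25, r=18→28, m=13→23.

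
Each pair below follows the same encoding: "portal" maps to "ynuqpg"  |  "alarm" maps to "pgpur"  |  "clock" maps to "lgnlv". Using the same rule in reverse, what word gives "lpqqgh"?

cattle

p(15)→y(24) and o(14)→n(13) fit y≡11x+15 (mod 26); the inverse of 11 mod 26 is 19. This is an affine cipher: with a=0,…,z=25, each position x becomes (11x+15) mod 26.
Undoing it on lpqqgh: l(11)→19·(11−15)≡2=c; p(15)→19·(15−15)≡0=a; q(16)→19·(16−15)≡19=t; q(16)→19·(16−15)≡19=t; g(6)→19·(6−15)≡11=l; h(7)→19·(7−15)≡4=e (all mod 26).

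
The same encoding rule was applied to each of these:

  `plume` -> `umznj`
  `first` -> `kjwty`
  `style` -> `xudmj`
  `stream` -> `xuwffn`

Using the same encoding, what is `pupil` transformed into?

The shifts repeat in a cycle of length 2: positions 0,1,… shift by +5, +1, then the pattern repeats.
For pupil: p+5=u, u+1=v, p+5=u, i+1=j, l+5=q.

uvujq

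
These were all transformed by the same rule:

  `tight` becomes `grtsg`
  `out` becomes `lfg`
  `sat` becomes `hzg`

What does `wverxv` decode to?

This is the alphabet-reversal cipher (Atbash): a becomes z, b becomes y, etc.
Undoing it on wverxv: w↔d, v↔e, e↔v, r↔i, x↔c, v↔e.

device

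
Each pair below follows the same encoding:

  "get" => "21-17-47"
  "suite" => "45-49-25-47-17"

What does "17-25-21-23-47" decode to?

g(#7)→21 and e(#5)→17: differences scale by 2, so n = 2·pos + 7. With a=1..z=26, the number is 2·pos + 7.
Undoing it on 17-25-21-23-47: 17→(17−7)÷2=5=e, 25→(25−7)÷2=9=i, 21→(21−7)÷2=7=g, 23→(23−7)÷2=8=h, 47→(47−7)÷2=20=t.

eight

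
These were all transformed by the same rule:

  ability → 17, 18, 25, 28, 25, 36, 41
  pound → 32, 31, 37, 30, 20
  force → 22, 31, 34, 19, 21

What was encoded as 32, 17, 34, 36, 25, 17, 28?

Each letter is replaced by its alphabet position (a=1..z=26) + 16.
Reversing it on 32, 17, 34, 36, 25, 17, 28: 32→(32−16)÷1=16=p, 17→(17−16)÷1=1=a, 34→(34−16)÷1=18=r, 36→(36−16)÷1=20=t, 25→(25−16)÷1=9=i, 17→(17−16)÷1=1=a, 28→(28−16)÷1=12=l.

partial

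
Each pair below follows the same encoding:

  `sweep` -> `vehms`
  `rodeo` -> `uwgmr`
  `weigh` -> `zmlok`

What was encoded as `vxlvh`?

Shifts by position in sweep: pos 0: s→v (+3), pos 1: w→e (+8), pos 2: e→h (+3), pos 3: e→m (+8) — repeating every 2. A repeating key of period 2 is used — shifts +3, +8 over and over.
Decoding vxlvh: v−3=s, x−8=p, l−3=i, v−8=n, h−3=e.

spine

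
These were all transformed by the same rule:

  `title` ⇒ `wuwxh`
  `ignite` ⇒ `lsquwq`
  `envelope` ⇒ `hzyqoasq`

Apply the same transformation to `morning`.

pauzlzj

A repeating key of period 2 is used — shifts +3, +12 over and over.
On morning: m+3=p, o+12=a, r+3=u, n+12=z, i+3=l, n+12=z, g+3=j.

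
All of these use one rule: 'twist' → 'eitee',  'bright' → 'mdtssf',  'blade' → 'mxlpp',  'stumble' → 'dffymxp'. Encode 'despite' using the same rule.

Shifts by position in twist: pos 0: t→e (+11), pos 1: w→i (+12), pos 2: i→t (+11), pos 3: s→e (+12) — repeating every 2. The shifts repeat in a cycle of length 2: positions 0,1,… shift by +11, +12, then the pattern repeats.
On despite: d+11=o, e+12=q, s+11=d, p+12=b, i+11=t, t+12=f, e+11=p.

oqdbtfp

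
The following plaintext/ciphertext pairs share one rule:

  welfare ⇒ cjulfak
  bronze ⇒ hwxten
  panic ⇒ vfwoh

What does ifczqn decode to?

cattle

Shifts by position in welfare: pos 0: w→c (+6), pos 1: e→j (+5), pos 2: l→u (+9), pos 3: f→l (+6), pos 4: a→f (+5), pos 5: r→a (+9) — repeating every 3. It's a Vigenère-style cipher with numeric key [6,5,9]: position i shifts by key[i mod 3].
Undoing it on ifczqn: i−6=c, f−5=a, c−9=t, z−6=t, q−5=l, n−9=e.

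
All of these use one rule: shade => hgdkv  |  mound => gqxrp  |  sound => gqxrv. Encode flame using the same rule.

The output letters match the input read backwards, each shifted +3: shade reversed is edahs. The word is reversed, then every letter is shifted forward by 3.
Applying it to flame: reverse → emalf; then shift: e+3=h, m+3=p, a+3=d, l+3=o, f+3=i.

hpdoi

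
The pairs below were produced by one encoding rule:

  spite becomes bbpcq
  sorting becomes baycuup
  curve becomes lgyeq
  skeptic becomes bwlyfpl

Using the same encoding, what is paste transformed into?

Shifts by position in spite: pos 0: s→b (+9), pos 1: p→b (+12), pos 2: i→p (+7), pos 3: t→c (+9), pos 4: e→q (+12) — repeating every 3. It's a Vigenère-style cipher with numeric key [9,12,7]: position i shifts by key[i mod 3].
For paste: p+9=y, a+12=m, s+7=z, t+9=c, e+12=q.

ymzcq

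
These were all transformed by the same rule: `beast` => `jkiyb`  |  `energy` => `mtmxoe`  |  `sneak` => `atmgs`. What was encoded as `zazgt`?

rural

The shifts repeat in a cycle of length 2: positions 0,1,… shift by +8, +6, then the pattern repeats.
Decoding zazgt: z−8=r, a−6=u, z−8=r, g−6=a, t−8=l.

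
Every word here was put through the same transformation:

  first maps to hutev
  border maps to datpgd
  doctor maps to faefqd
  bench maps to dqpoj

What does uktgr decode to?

Shifts by position in first: pos 0: f→h (+2), pos 1: i→u (+12), pos 2: r→t (+2), pos 3: s→e (+12) — repeating every 2. It's a Vigenère-style cipher with numeric key [2,12]: position i shifts by key[i mod 2].
Undoing it on uktgr: u−2=s, k−12=y, t−2=r, g−12=u, r−2=p.

syrup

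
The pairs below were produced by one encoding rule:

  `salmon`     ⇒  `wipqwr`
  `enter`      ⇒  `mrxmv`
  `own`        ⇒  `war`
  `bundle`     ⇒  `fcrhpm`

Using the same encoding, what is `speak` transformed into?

wtmio

The shift depends on letter class: consonant s→w is +4, but vowel a→i is +8. Two shifts are in play — +8 for a/e/i/o/u, +4 for every other letter.
Applying it to speak: s(cons)+4=w, p(cons)+4=t, e(vowel)+8=m, a(vowel)+8=i, k(cons)+4=o.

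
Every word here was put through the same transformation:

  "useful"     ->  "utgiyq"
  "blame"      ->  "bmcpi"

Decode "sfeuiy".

secret

In useful: u→u is +0, s→t is +1, e→g is +2, f→i is +3 — the shift increases by 1 each position. Each letter shifts forward by its position index (0, 1, 2, …) — the shift grows by one for each successive letter.
Decoding sfeuiy: s−0=s, f−1=e, e−2=c, u−3=r, i−4=e, y−5=t.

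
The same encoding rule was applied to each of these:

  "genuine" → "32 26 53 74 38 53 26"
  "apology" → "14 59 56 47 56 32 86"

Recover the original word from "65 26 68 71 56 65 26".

g(#7)→32 and e(#5)→26: differences scale by 3, so n = 3·pos + 11. With a=1..z=26, the number is 3·pos + 11.
Decoding 65 26 68 71 56 65 26: 65→(65−11)÷3=18=r, 26→(26−11)÷3=5=e, 68→(68−11)÷3=19=s, 71→(71−11)÷3=20=t, 56→(56−11)÷3=15=o, 65→(65−11)÷3=18=r, 26→(26−11)÷3=5=e.

restore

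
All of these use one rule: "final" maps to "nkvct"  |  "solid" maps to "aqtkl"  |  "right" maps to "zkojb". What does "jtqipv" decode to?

bright

A repeating key of period 2 is used — shifts +8, +2 over and over.
Reversing it on jtqipv: j−8=b, t−2=r, q−8=i, i−2=g, p−8=h, v−2=t.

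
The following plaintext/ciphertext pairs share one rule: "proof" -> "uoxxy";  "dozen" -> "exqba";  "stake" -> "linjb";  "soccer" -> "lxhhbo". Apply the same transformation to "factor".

This is an affine cipher: with a=0,…,z=25, each position x becomes (23x+13) mod 26.
Applying it to factor: f(5)→23·5+13≡24=y; a(0)→23·0+13≡13=n; c(2)→23·2+13≡7=h; t(19)→23·19+13≡8=i; o(14)→23·14+13≡23=x; r(17)→23·17+13≡14=o (all mod 26).

ynhixo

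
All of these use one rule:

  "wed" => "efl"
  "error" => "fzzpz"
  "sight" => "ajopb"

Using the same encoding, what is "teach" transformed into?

bfbkp

The shift depends on letter class: consonant w→e is +8, but vowel e→f is +1. Two shifts are in play — +1 for a/e/i/o/u, +8 for every other letter.
For teach: t(cons)+8=b, e(vowel)+1=f, a(vowel)+1=b, c(cons)+8=k, h(cons)+8=p.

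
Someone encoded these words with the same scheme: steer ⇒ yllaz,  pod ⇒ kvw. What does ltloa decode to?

The output letters match the input read backwards, each shifted +7: steer reversed is reets. The word is reversed, then every letter is shifted forward by 7.
Undoing it on ltloa: shift back: l−7=e, t−7=m, l−7=e, o−7=h, a−7=t → emeht; then reverse → theme.

theme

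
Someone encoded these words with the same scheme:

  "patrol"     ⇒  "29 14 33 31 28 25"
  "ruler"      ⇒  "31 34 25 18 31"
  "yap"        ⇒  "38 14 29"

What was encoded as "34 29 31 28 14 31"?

uproar

Letters become their 1-based position plus 13 (so a→14, b→15, …).
Undoing it on 34 29 31 28 14 31: 34→(34−13)÷1=21=u, 29→(29−13)÷1=16=p, 31→(31−13)÷1=18=r, 28→(28−13)÷1=15=o, 14→(14−13)÷1=1=a, 31→(31−13)÷1=18=r.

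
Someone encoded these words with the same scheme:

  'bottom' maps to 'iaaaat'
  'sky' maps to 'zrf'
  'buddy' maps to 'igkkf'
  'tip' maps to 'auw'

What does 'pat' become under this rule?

wma

The shift depends on letter class: consonant b→i is +7, but vowel o→a is +12. Two shifts are in play — +12 for a/e/i/o/u, +7 for every other letter.
Applying it to pat: p(cons)+7=w, a(vowel)+12=m, t(cons)+7=a.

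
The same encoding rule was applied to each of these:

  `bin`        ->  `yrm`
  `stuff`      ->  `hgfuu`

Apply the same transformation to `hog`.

slt

Each pair mirrors across the alphabet (b↔y, i↔r, n↔m): positions sum to 25. Each letter is replaced by its mirror in the alphabet: a↔z, b↔y, c↔x, and so on (the Atbash cipher).
For hog: h↔s, o↔l, g↔t.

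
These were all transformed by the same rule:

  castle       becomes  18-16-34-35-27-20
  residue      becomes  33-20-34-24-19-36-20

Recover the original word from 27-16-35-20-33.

c is letter #3 and maps to 18: an offset of 15. The number is (letter's place in the alphabet, a=1) + 15.
Reversing it on 27-16-35-20-33: 27→(27−15)÷1=12=l, 16→(16−15)÷1=1=a, 35→(35−15)÷1=20=t, 20→(20−15)÷1=5=e, 33→(33−15)÷1=18=r.

later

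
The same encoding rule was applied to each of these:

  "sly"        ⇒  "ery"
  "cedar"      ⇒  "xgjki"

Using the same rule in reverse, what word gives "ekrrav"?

pulley

The output letters match the input read backwards, each shifted +6: sly reversed is yls. Read the word backwards and shift each letter +6.
Decoding ekrrav: shift back: e−6=y, k−6=e, r−6=l, r−6=l, a−6=u, v−6=p → yellup; then reverse → pulley.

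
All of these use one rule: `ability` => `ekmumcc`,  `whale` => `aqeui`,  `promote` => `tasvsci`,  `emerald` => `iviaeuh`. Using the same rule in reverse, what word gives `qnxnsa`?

meteor

Shifts by position in ability: pos 0: a→e (+4), pos 1: b→k (+9), pos 2: i→m (+4), pos 3: l→u (+9) — repeating every 2. It's a Vigenère-style cipher with numeric key [4,9]: position i shifts by key[i mod 2].
Undoing it on qnxnsa: q−4=m, n−9=e, x−4=t, n−9=e, s−4=o, a−9=r.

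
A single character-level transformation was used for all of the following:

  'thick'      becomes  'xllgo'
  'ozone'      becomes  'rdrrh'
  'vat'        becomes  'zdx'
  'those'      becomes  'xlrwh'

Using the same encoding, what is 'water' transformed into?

The shift depends on letter class: consonant t→x is +4, but vowel i→l is +3. Two shifts are in play — +3 for a/e/i/o/u, +4 for every other letter.
For water: w(cons)+4=a, a(vowel)+3=d, t(cons)+4=x, e(vowel)+3=h, r(cons)+4=v.

adxhv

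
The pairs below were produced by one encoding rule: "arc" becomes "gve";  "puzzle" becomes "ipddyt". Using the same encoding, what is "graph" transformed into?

Two steps: reverse the string, then apply a Caesar shift of +4.
On graph: reverse → hparg; then shift: h+4=l, p+4=t, a+4=e, r+4=v, g+4=k.

ltevk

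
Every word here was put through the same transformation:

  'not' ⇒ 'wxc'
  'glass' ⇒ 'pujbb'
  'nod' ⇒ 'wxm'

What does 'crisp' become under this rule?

This is a Caesar cipher with shift 9.
On crisp: c+9=l, r+9=a, i+9=r, s+9=b, p+9=y.

larby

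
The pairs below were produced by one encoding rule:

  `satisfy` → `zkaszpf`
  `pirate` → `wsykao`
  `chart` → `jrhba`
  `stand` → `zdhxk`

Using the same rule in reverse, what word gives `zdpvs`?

still

Shifts by position in satisfy: pos 0: s→z (+7), pos 1: a→k (+10), pos 2: t→a (+7), pos 3: i→s (+10) — repeating every 2. It's a Vigenère-style cipher with numeric key [7,10]: position i shifts by key[i mod 2].
Reversing it on zdpvs: z−7=s, d−10=t, p−7=i, v−10=l, s−7=l.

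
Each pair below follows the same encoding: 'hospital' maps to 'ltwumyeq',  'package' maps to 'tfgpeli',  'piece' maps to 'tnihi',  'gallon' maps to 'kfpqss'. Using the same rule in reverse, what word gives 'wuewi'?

spare

Shifts by position in hospital: pos 0: h→l (+4), pos 1: o→t (+5), pos 2: s→w (+4), pos 3: p→u (+5) — repeating every 2. A repeating key of period 2 is used — shifts +4, +5 over and over.
Decoding wuewi: w−4=s, u−5=p, e−4=a, w−5=r, i−4=e.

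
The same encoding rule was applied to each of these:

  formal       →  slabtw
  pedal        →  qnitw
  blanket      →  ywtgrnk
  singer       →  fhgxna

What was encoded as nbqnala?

Treating letters as 0–25, the rule is x ↦ 5x + 19 (mod 26).
Undoing it on nbqnala: n(13)→21·(13−19)≡4=e; b(1)→21·(1−19)≡12=m; q(16)→21·(16−19)≡15=p; n(13)→21·(13−19)≡4=e; a(0)→21·(0−19)≡17=r; l(11)→21·(11−19)≡14=o; a(0)→21·(0−19)≡17=r (all mod 26).

emperor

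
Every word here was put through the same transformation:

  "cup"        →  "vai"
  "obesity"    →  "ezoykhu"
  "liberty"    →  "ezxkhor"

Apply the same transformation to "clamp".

The output letters match the input read backwards, each shifted +6: cup reversed is puc. Read the word backwards and shift each letter +6.
On clamp: reverse → pmalc; then shift: p+6=v, m+6=s, a+6=g, l+6=r, c+6=i.

vsgri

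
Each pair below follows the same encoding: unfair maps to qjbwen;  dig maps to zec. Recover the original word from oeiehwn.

similar

Compare letters: u→q is +22, n→j is +22, f→b is +22 — a constant shift. Each letter is shifted forward by 22 in the alphabet (a Caesar shift of +22).
Undoing it on oeiehwn: o−22=s, e−22=i, i−22=m, e−22=i, h−22=l, w−22=a, n−22=r.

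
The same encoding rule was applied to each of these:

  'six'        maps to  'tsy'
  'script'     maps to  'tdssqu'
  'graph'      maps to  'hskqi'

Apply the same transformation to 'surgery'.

teshosz

The shift depends on letter class: consonant s→t is +1, but vowel i→s is +10. Vowels shift forward by 10 and consonants shift forward by 1.
On surgery: s(cons)+1=t, u(vowel)+10=e, r(cons)+1=s, g(cons)+1=h, e(vowel)+10=o, r(cons)+1=s, y(cons)+1=z.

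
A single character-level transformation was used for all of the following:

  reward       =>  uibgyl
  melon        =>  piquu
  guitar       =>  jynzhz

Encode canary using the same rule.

Letter i (0-indexed) is shifted by i+3, so successive shifts are 3, 4, 5, ….
Applying it to canary: c+3=f, a+4=e, n+5=s, a+6=g, r+7=y, y+8=g.

fesgyg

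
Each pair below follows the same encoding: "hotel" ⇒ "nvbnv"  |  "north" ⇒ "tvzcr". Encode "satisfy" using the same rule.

In hotel: h→n is +6, o→v is +7, t→b is +8, e→n is +9 — the shift increases by 1 each position. Letter i (0-indexed) is shifted by i+6, so successive shifts are 6, 7, 8, ….
On satisfy: s+6=y, a+7=h, t+8=b, i+9=r, s+10=c, f+11=q, y+12=k.

yhbrcqk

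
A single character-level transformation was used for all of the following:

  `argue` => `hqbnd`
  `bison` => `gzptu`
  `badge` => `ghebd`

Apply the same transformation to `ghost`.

batpo

a(0)→h(7) and r(17)→q(16) fit y≡25x+7 (mod 26); the inverse of 25 mod 26 is 25. This is an affine cipher: with a=0,…,z=25, each position x becomes (25x+7) mod 26.
For ghost: g(6)→25·6+7≡1=b; h(7)→25·7+7≡0=a; o(14)→25·14+7≡19=t; s(18)→25·18+7≡15=p; t(19)→25·19+7≡14=o (all mod 26).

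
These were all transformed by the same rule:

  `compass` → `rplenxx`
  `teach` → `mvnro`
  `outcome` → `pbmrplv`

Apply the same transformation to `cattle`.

rnmmwv

c(2)→r(17) and o(14)→p(15) fit y≡15x+13 (mod 26); the inverse of 15 mod 26 is 7. Each letter's alphabet position (a=0..z=25) is mapped through 15·x+13 mod 26 — an affine cipher.
On cattle: c(2)→15·2+13≡17=r; a(0)→15·0+13≡13=n; t(19)→15·19+13≡12=m; t(19)→15·19+13≡12=m; l(11)→15·11+13≡22=w; e(4)→15·4+13≡21=v (all mod 26).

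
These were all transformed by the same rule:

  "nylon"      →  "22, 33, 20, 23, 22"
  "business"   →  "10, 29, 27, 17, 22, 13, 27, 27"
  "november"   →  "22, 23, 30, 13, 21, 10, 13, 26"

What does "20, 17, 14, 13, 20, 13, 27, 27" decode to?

The number is (letter's place in the alphabet, a=1) + 8.
Undoing it on 20, 17, 14, 13, 20, 13, 27, 27: 20→(20−8)÷1=12=l, 17→(17−8)÷1=9=i, 14→(14−8)÷1=6=f, 13→(13−8)÷1=5=e, 20→(20−8)÷1=12=l, 13→(13−8)÷1=5=e, 27→(27−8)÷1=19=s, 27→(27−8)÷1=19=s.

lifeless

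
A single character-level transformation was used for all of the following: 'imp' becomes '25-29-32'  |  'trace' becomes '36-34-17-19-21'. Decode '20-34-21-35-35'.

Letters become their 1-based position plus 16 (so a→17, b→18, …).
Decoding 20-34-21-35-35: 20→(20−16)÷1=4=d, 34→(34−16)÷1=18=r, 21→(21−16)÷1=5=e, 35→(35−16)÷1=19=s, 35→(35−16)÷1=19=s.

dress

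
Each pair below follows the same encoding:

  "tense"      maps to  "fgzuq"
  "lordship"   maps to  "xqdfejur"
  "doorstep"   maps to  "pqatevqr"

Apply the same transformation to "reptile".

dgbvunq

Shifts by position in tense: pos 0: t→f (+12), pos 1: e→g (+2), pos 2: n→z (+12), pos 3: s→u (+2) — repeating every 2. The shifts repeat in a cycle of length 2: positions 0,1,… shift by +12, +2, then the pattern repeats.
On reptile: r+12=d, e+2=g, p+12=b, t+2=v, i+12=u, l+2=n, e+12=q.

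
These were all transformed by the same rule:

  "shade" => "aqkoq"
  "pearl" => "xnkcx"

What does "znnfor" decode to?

reduce

In shade: s→a is +8, h→q is +9, a→k is +10, d→o is +11 — the shift increases by 1 each position. The shift increases by 1 at each position, starting from +8: 8, 9, 10, ….
Reversing it on znnfor: z−8=r, n−9=e, n−10=d, f−11=u, o−12=c, r−13=e.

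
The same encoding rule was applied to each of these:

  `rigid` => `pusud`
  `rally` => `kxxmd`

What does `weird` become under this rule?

The word is reversed, then every letter is shifted forward by 12.
For weird: reverse → driew; then shift: d+12=p, r+12=d, i+12=u, e+12=q, w+12=i.

pduqi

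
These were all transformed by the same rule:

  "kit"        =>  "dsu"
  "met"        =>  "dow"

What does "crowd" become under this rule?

The output letters match the input read backwards, each shifted +10: kit reversed is tik. The word is reversed, then every letter is shifted forward by 10.
Applying it to crowd: reverse → dworc; then shift: d+10=n, w+10=g, o+10=y, r+10=b, c+10=m.

ngybm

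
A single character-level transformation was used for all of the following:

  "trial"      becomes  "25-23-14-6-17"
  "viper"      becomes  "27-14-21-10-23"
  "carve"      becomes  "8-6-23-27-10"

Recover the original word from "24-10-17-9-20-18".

t is letter #20 and maps to 25: an offset of 5. Each letter is replaced by its alphabet position (a=1..z=26) + 5.
Undoing it on 24-10-17-9-20-18: 24→(24−5)÷1=19=s, 10→(10−5)÷1=5=e, 17→(17−5)÷1=12=l, 9→(9−5)÷1=4=d, 20→(20−5)÷1=15=o, 18→(18−5)÷1=13=m.

seldom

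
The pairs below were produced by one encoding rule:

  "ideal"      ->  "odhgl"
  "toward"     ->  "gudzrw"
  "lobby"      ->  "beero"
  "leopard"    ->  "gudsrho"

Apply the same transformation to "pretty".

The output letters match the input read backwards, each shifted +3: ideal reversed is laedi. Two steps: reverse the string, then apply a Caesar shift of +3.
On pretty: reverse → ytterp; then shift: y+3=b, t+3=w, t+3=w, e+3=h, r+3=u, p+3=s.

bwwhus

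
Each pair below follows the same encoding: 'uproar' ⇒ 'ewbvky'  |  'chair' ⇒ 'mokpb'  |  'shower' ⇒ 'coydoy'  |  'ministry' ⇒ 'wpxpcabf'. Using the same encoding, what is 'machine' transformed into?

Shifts by position in uproar: pos 0: u→e (+10), pos 1: p→w (+7), pos 2: r→b (+10), pos 3: o→v (+7) — repeating every 2. The shifts repeat in a cycle of length 2: positions 0,1,… shift by +10, +7, then the pattern repeats.
On machine: m+10=w, a+7=h, c+10=m, h+7=o, i+10=s, n+7=u, e+10=o.

whmosuo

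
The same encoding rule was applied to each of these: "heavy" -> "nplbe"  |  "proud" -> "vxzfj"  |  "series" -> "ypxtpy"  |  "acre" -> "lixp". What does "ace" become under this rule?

lip

The rule splits by letter class: vowels +11, consonants +6.
On ace: a(vowel)+11=l, c(cons)+6=i, e(vowel)+11=p.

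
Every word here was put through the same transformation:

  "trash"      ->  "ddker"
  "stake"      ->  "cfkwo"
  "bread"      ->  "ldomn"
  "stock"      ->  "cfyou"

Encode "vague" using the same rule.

Shifts by position in trash: pos 0: t→d (+10), pos 1: r→d (+12), pos 2: a→k (+10), pos 3: s→e (+12) — repeating every 2. It's a Vigenère-style cipher with numeric key [10,12]: position i shifts by key[i mod 2].
Applying it to vague: v+10=f, a+12=m, g+10=q, u+12=g, e+10=o.

fmqgo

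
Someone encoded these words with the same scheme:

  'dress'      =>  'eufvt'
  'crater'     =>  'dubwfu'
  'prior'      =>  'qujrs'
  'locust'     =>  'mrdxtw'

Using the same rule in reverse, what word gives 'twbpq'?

It's a Vigenère-style cipher with numeric key [1,3]: position i shifts by key[i mod 2].
Reversing it on twbpq: t−1=s, w−3=t, b−1=a, p−3=m, q−1=p.

stamp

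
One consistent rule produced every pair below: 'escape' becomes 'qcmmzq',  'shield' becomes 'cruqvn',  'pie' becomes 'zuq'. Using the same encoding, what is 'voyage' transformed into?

faimqq

The shift depends on letter class: consonant s→c is +10, but vowel e→q is +12. Vowels shift forward by 12 and consonants shift forward by 10.
On voyage: v(cons)+10=f, o(vowel)+12=a, y(cons)+10=i, a(vowel)+12=m, g(cons)+10=q, e(vowel)+12=q.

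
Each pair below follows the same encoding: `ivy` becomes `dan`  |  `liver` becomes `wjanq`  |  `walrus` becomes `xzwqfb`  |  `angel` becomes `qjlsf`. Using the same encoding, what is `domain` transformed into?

snfrti

Two steps: reverse the string, then apply a Caesar shift of +5.
On domain: reverse → niamod; then shift: n+5=s, i+5=n, a+5=f, m+5=r, o+5=t, d+5=i.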